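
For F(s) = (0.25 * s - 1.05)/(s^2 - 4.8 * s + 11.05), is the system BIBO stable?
Denominator: s^2 - 4.8*s + 11.05. Poles: 2.4 + 2.3j, 2.4 - 2.3j. All Re(p)<0: No (unstable)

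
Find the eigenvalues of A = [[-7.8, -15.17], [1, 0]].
Eigenvalues solve det(λI - A) = 0.
Characteristic polynomial: λ^2 + 7.8*λ + 15.17 = 0.
Factor: (λ + 3.7)(λ + 4.1) = 0.
Roots: -3.7, -4.1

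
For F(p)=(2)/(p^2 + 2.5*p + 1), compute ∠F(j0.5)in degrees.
Substitute p = j*0.5: F(j0.5) = 0.705882 - 1.17647j.
∠F(j0.5) = atan2(Im, Re) = atan2(-1.17647, 0.705882) = -59.04°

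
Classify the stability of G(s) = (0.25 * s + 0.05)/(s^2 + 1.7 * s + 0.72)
Denominator: s^2 + 1.7*s + 0.72 = (s + 0.9)(s + 0.8). Poles: -0.8, -0.9. Stable (all poles in LHP)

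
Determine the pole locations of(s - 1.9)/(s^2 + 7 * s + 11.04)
Set denominator = 0: s^2 + 7*s + 11.04 = (s + 2.4)(s + 4.6) = 0 → Poles: -2.4, -4.6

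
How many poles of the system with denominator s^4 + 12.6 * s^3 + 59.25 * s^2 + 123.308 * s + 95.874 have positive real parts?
s^4 + 12.6*s^3 + 59.25*s^2 + 123.308*s + 95.874 = (s + 2.9)(s + 3)(s + 2.9)(s + 3.8). Poles: -2.9, -2.9, -3, -3.8. RHP poles (Re>0): 0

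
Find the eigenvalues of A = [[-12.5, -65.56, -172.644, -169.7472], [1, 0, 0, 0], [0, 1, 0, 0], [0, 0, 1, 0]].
Eigenvalues solve det(λI - A) = 0.
Characteristic polynomial: λ^4 + 12.5*λ^3 + 65.56*λ^2 + 172.644*λ + 169.7472 = 0.
Factor: (λ + 4.8)(λ + 2.1)(λ^2 + 5.6*λ + 16.84) = 0.
Roots: -2.1, -2.8 + 3j, -2.8 - 3j, -4.8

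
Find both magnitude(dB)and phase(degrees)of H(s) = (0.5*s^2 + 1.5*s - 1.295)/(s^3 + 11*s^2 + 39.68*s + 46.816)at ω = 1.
Substitute s = j*1: H(j1) = -0.00225616 + 0.0443173j.
|H| = 20*log₁₀(sqrt(Re²+Im²)) = -27.06 dB.
∠H = atan2(Im, Re) = 92.91°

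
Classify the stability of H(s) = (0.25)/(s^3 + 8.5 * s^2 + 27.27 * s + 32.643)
Denominator: s^3 + 8.5*s^2 + 27.27*s + 32.643 = (s + 3.1)(s^2 + 5.4*s + 10.53). Poles: -2.7 + 1.8j, -2.7 - 1.8j, -3.1. Stable (all poles in LHP)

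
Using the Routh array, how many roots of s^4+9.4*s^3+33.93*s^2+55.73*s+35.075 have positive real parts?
Routh array:
s^4: [1, 33.93, 35.075]; s^3: [9.4, 55.73]; s^2: [28.0013, 35.075]; s^1: [43.9554]; s^0: [35.075]
First column: [1, 9.4, 28.0013, 43.9554, 35.075]. Sign changes = RHP roots = 0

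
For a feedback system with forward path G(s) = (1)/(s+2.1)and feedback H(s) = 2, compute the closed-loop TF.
Closed-loop T = G/(1+GH).
Numerator: G_num * H_den = 1.
Denominator: G_den * H_den + G_num * H_num = (s + 2.1) + (2) = s + 4.1.
T(s) = (1)/(s + 4.1)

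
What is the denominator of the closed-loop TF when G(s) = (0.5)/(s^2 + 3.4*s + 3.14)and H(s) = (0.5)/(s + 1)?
Characteristic poly = G_den * H_den + G_num * H_num = (s^3 + 4.4*s^2 + 6.54*s + 3.14) + (0.25) = s^3 + 4.4*s^2 + 6.54*s + 3.39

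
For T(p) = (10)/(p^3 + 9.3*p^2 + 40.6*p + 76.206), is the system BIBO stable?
Denominator: p^3 + 9.3*p^2 + 40.6*p + 76.206 = (p + 3.9)(p^2 + 5.4*p + 19.54). Poles: -2.7 + 3.5j, -2.7 - 3.5j, -3.9. All Re(p)<0: Yes (stable)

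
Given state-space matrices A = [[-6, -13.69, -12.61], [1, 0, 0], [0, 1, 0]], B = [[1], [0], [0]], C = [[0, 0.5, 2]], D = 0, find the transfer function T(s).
T(s) = C(sI - A)⁻¹B + D.
Characteristic polynomial det(sI - A) = s^3 + 6*s^2 + 13.69*s + 12.61.
Numerator from C·adj(sI-A)·B + D·det(sI-A) = 0.5*s + 2.
T(s) = (0.5*s + 2)/(s^3 + 6*s^2 + 13.69*s + 12.61)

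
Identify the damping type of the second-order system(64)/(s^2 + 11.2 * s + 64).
Standard form: ωn²/(s²+2ζωn·s+ωn²) gives ωn=8, ζ=0.7.
Underdamped (ζ = 0.7 < 1)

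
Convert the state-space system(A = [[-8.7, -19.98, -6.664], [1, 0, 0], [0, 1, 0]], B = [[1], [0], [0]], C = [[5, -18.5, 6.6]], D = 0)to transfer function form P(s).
P(s) = C(sI - A)⁻¹B + D.
Characteristic polynomial det(sI - A) = s^3 + 8.7*s^2 + 19.98*s + 6.664.
Numerator from C·adj(sI-A)·B + D·det(sI-A) = 5*s^2 - 18.5*s + 6.6.
P(s) = (5*s^2 - 18.5*s + 6.6)/(s^3 + 8.7*s^2 + 19.98*s + 6.664)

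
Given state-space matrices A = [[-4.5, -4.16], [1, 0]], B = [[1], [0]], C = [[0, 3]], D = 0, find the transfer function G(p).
G(p) = C(pI - A)⁻¹B + D.
Characteristic polynomial det(pI - A) = p^2 + 4.5*p + 4.16.
Numerator from C·adj(pI-A)·B + D·det(pI-A) = 3.
G(p) = (3)/(p^2 + 4.5*p + 4.16)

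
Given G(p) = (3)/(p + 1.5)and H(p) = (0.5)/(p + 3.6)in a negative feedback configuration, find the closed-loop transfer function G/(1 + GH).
Closed-loop T = G/(1+GH).
Numerator: G_num * H_den = 3*p + 10.8.
Denominator: G_den * H_den + G_num * H_num = (p^2 + 5.1*p + 5.4) + (1.5) = p^2 + 5.1*p + 6.9.
T(p) = (3*p + 10.8)/(p^2 + 5.1*p + 6.9)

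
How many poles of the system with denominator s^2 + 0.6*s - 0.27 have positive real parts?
s^2 + 0.6*s - 0.27 = (s - 0.3)(s + 0.9). Poles: -0.9, 0.3. RHP poles (Re>0): 1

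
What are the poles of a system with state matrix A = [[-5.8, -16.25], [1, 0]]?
Eigenvalues solve det(λI - A) = 0.
Characteristic polynomial: λ^2 + 5.8*λ + 16.25 = 0.
Roots: -2.9 + 2.8j, -2.9 - 2.8j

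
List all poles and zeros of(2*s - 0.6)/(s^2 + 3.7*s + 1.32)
Set denominator = 0: s^2 + 3.7*s + 1.32 = (s + 0.4)(s + 3.3) = 0 → Poles: -0.4, -3.3
Set numerator = 0: 2*s - 0.6 = 0 → Zeros: 0.3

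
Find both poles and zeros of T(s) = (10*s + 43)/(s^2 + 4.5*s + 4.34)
Set denominator = 0: s^2 + 4.5*s + 4.34 = (s + 1.4)(s + 3.1) = 0 → Poles: -1.4, -3.1
Set numerator = 0: 10*s + 43 = 0 → Zeros: -4.3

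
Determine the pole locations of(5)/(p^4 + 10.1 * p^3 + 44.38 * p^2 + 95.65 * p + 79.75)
Set denominator = 0: p^4 + 10.1*p^3 + 44.38*p^2 + 95.65*p + 79.75 = (p + 2.9)(p + 2.2)(p^2 + 5*p + 12.5) = 0 → Poles: -2.2, -2.5 + 2.5j, -2.5 - 2.5j, -2.9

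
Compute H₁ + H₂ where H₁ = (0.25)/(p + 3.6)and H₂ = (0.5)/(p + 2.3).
Parallel: H = H₁ + H₂ = (n₁·d₂ + n₂·d₁)/(d₁·d₂).
n₁·d₂ = 0.25*p + 0.575. n₂·d₁ = 0.5*p + 1.8. Sum = 0.75*p + 2.375. d₁·d₂ = p^2 + 5.9*p + 8.28.
H(p) = (0.75*p + 2.375)/(p^2 + 5.9*p + 8.28)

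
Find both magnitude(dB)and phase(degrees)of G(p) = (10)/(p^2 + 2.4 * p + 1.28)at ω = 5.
Substitute p = j*5: G(j5) = -0.335674 - 0.169818j.
|G| = 20*log₁₀(sqrt(Re²+Im²)) = -8.49 dB.
∠G = atan2(Im, Re) = -153.17°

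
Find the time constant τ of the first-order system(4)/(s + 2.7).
First-order system: τ = -1/pole. Pole = -2.7. τ = -1/(-2.7) = 0.3704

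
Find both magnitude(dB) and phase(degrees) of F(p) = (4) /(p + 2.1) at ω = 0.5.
Substitute p = j*0.5: F(j0.5) = 1.80258 - 0.429185j.
|F| = 20*log₁₀(sqrt(Re²+Im²)) = 5.36 dB.
∠F = atan2(Im, Re) = -13.39°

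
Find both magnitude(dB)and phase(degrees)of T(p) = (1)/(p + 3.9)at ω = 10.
Substitute p = j*10: T(j10) = 0.0338512 - 0.086798j.
|T| = 20*log₁₀(sqrt(Re²+Im²)) = -20.61 dB.
∠T = atan2(Im, Re) = -68.69°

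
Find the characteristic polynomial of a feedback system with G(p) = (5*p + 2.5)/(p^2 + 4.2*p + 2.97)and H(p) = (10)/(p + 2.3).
Characteristic poly = G_den * H_den + G_num * H_num = (p^3 + 6.5*p^2 + 12.63*p + 6.831) + (50*p + 25) = p^3 + 6.5*p^2 + 62.63*p + 31.831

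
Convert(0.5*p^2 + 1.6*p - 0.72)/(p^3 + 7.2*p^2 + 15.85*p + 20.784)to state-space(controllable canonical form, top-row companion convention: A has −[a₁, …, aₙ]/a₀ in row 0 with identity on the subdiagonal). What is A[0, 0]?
Reachable canonical form for den = p^3 + 7.2*p^2 + 15.85*p + 20.784: top row of A = -[a₁,a₂,...,aₙ]/a₀, ones on the subdiagonal, zeros elsewhere.
A = [[-7.2, -15.85, -20.784], [1, 0, 0], [0, 1, 0]].
A[0,0] = -7.2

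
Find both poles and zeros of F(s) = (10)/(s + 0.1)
Set denominator = 0: s + 0.1 = 0 → Poles: -0.1
Numerator is a nonzero constant (10) → Zeros: none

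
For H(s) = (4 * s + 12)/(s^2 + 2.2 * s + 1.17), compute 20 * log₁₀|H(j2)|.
Substitute s = j*2: H(j2) = 0.0453069 - 2.75641j.
|H(j2)| = sqrt(Re² + Im²) = 2.757.
20*log₁₀(2.757) = 8.81 dB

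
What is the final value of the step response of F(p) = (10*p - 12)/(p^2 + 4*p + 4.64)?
FVT: lim_{t→∞} y(t) = lim_{p→0} p*Y(p) where Y(p) = F(p)/p.
= lim_{p→0} F(p) = F(0) = num(0)/den(0) = -12/4.64 = -2.586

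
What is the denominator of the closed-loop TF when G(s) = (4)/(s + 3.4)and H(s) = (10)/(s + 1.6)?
Characteristic poly = G_den * H_den + G_num * H_num = (s^2 + 5*s + 5.44) + (40) = s^2 + 5*s + 45.44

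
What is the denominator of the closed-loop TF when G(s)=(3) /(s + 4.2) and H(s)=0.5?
Characteristic poly = G_den * H_den + G_num * H_num = (s + 4.2) + (1.5) = s + 5.7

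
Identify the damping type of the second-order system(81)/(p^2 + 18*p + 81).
Standard form: ωn²/(p²+2ζωn·p+ωn²) gives ωn=9, ζ=1.
Critically damped (ζ = 1)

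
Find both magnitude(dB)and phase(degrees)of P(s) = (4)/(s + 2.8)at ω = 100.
Substitute s = j*100: P(j100) = 0.00111912 - 0.0399687j.
|P| = 20*log₁₀(sqrt(Re²+Im²)) = -27.96 dB.
∠P = atan2(Im, Re) = -88.40°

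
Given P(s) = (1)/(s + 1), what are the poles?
Set denominator = 0: s + 1 = 0 → Poles: -1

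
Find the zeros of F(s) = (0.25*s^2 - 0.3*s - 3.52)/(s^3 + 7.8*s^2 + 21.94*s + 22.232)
Set numerator = 0: 0.25*s^2 - 0.3*s - 3.52 = 0.25*(s - 4.4)(s + 3.2) = 0 → Zeros: -3.2, 4.4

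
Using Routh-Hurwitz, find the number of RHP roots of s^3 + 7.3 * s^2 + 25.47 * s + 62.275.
Routh array:
s^3: [1, 25.47]; s^2: [7.3, 62.275]; s^1: [16.9392]; s^0: [62.275]
First column: [1, 7.3, 16.9392, 62.275]. Sign changes = RHP roots = 0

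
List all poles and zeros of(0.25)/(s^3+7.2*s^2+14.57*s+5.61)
Set denominator = 0: s^3 + 7.2*s^2 + 14.57*s + 5.61 = (s + 0.5)(s + 3.4)(s + 3.3) = 0 → Poles: -0.5, -3.3, -3.4
Numerator is a nonzero constant (0.25) → Zeros: none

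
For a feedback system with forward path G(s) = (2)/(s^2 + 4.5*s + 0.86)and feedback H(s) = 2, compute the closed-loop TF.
Closed-loop T = G/(1+GH).
Numerator: G_num * H_den = 2.
Denominator: G_den * H_den + G_num * H_num = (s^2 + 4.5*s + 0.86) + (4) = s^2 + 4.5*s + 4.86.
T(s) = (2)/(s^2 + 4.5*s + 4.86)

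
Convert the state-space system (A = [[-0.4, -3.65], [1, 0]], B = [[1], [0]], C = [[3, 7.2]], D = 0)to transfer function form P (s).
P(s) = C(sI - A)⁻¹B + D.
Characteristic polynomial det(sI - A) = s^2 + 0.4*s + 3.65.
Numerator from C·adj(sI-A)·B + D·det(sI-A) = 3*s + 7.2.
P(s) = (3*s + 7.2)/(s^2 + 0.4*s + 3.65)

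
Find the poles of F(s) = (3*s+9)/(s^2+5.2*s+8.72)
Set denominator = 0: s^2 + 5.2*s + 8.72 = 0 → Poles: -2.6 + 1.4j, -2.6 - 1.4j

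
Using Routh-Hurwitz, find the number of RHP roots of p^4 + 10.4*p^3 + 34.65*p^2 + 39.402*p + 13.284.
Routh array:
p^4: [1, 34.65, 13.284]; p^3: [10.4, 39.402]; p^2: [30.8613, 13.284]; p^1: [34.9254]; p^0: [13.284]
First column: [1, 10.4, 30.8613, 34.9254, 13.284]. Sign changes = RHP roots = 0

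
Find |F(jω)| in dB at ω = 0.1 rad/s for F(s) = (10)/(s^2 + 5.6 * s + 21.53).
Substitute s = j*0.1: F(j0.1) = 0.46437 - 0.012084j.
|F(j0.1)| = sqrt(Re² + Im²) = 0.4645.
20*log₁₀(0.4645) = -6.66 dB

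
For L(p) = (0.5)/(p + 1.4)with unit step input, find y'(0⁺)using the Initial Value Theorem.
IVT: y'(0⁺) = lim_{p→∞} p²·Y(p) = lim_{p→∞} p·L(p).
deg(num) = 0, deg(den) = 1, relative degree = 1, so p·L(p) → (leading num)/(leading den) = 0.5/1 = 0.5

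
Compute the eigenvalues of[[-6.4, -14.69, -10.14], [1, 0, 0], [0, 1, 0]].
Eigenvalues solve det(λI - A) = 0.
Characteristic polynomial: λ^3 + 6.4*λ^2 + 14.69*λ + 10.14 = 0.
Factor: (λ + 1.2)(λ^2 + 5.2*λ + 8.45) = 0.
Roots: -1.2, -2.6 + 1.3j, -2.6 - 1.3j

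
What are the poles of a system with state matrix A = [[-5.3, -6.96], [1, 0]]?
Eigenvalues solve det(λI - A) = 0.
Characteristic polynomial: λ^2 + 5.3*λ + 6.96 = 0.
Factor: (λ + 2.4)(λ + 2.9) = 0.
Roots: -2.4, -2.9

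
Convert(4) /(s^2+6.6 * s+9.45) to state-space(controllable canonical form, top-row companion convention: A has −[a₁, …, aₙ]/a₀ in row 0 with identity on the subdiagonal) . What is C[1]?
Reachable canonical form: C = numerator coefficients (right-aligned, zero-padded to length n).
num = 4, C = [[0, 4]].
C[1] = 4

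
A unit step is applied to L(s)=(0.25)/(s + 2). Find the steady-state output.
FVT: lim_{t→∞} y(t) = lim_{s→0} s*Y(s) where Y(s) = L(s)/s.
= lim_{s→0} L(s) = L(0) = num(0)/den(0) = 0.25/2 = 0.125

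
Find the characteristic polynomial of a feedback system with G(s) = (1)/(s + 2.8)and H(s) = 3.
Characteristic poly = G_den * H_den + G_num * H_num = (s + 2.8) + (3) = s + 5.8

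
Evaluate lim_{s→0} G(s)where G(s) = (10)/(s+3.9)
DC gain = G(0) = num(0)/den(0) = 10/3.9 = 2.564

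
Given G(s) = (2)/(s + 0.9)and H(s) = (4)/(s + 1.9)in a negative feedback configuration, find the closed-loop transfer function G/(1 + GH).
Closed-loop T = G/(1+GH).
Numerator: G_num * H_den = 2*s + 3.8.
Denominator: G_den * H_den + G_num * H_num = (s^2 + 2.8*s + 1.71) + (8) = s^2 + 2.8*s + 9.71.
T(s) = (2*s + 3.8)/(s^2 + 2.8*s + 9.71)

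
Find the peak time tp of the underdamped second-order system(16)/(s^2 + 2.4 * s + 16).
Standard form: ωn²/(s²+2ζωn·s+ωn²) → ωn = 4, ζ = 0.3.
ωd = ωn·√(1-ζ²) = 4·√(1-0.3²) = 3.816.
tp = π/ωd = π/3.816 = 0.8233 s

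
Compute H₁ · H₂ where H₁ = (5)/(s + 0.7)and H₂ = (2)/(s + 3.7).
Series: H = H₁ · H₂ = (n₁·n₂)/(d₁·d₂).
Num: n₁·n₂ = 10. Den: d₁·d₂ = s^2 + 4.4*s + 2.59.
H(s) = (10)/(s^2 + 4.4*s + 2.59)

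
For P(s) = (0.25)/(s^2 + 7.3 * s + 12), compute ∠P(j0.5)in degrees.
Substitute s = j*0.5: P(j0.5) = 0.0194042 - 0.00602768j.
∠P(j0.5) = atan2(Im, Re) = atan2(-0.00602768, 0.0194042) = -17.26°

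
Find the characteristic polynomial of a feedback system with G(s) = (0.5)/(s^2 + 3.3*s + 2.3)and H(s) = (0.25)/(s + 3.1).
Characteristic poly = G_den * H_den + G_num * H_num = (s^3 + 6.4*s^2 + 12.53*s + 7.13) + (0.125) = s^3 + 6.4*s^2 + 12.53*s + 7.255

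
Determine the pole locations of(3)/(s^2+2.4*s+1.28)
Set denominator = 0: s^2 + 2.4*s + 1.28 = (s + 1.6)(s + 0.8) = 0 → Poles: -0.8, -1.6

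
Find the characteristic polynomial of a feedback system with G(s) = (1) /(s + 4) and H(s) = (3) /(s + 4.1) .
Characteristic poly = G_den * H_den + G_num * H_num = (s^2 + 8.1*s + 16.4) + (3) = s^2 + 8.1*s + 19.4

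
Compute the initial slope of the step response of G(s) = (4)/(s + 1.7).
IVT: y'(0⁺) = lim_{s→∞} s²·Y(s) = lim_{s→∞} s·G(s).
deg(num) = 0, deg(den) = 1, relative degree = 1, so s·G(s) → (leading num)/(leading den) = 4/1 = 4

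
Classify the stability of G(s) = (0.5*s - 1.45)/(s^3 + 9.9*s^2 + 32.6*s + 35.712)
Denominator: s^3 + 9.9*s^2 + 32.6*s + 35.712 = (s + 3.6)(s + 3.1)(s + 3.2). Poles: -3.1, -3.2, -3.6. Stable (all poles in LHP)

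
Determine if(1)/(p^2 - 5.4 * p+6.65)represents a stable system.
Denominator: p^2 - 5.4*p + 6.65 = (p - 1.9)(p - 3.5). Poles: 1.9, 3.5. All Re(p)<0: No (unstable)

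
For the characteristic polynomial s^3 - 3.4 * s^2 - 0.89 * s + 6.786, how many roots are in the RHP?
s^3 - 3.4*s^2 - 0.89*s + 6.786 = (s - 2.9)(s + 1.3)(s - 1.8). Poles: -1.3, 1.8, 2.9. RHP poles (Re>0): 2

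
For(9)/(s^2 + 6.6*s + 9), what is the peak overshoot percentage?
Standard form: ωn²/(s²+2ζωn·s+ωn²) → ωn = 3, ζ = 1.1.
ζ ≥ 1, so the response is non-oscillatory: peak overshoot = 0%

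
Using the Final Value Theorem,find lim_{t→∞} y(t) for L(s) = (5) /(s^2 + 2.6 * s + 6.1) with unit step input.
FVT: lim_{t→∞} y(t) = lim_{s→0} s*Y(s) where Y(s) = L(s)/s.
= lim_{s→0} L(s) = L(0) = num(0)/den(0) = 5/6.1 = 0.8197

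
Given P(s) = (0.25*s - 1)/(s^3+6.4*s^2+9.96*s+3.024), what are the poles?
Set denominator = 0: s^3 + 6.4*s^2 + 9.96*s + 3.024 = (s + 4.2)(s + 1.8)(s + 0.4) = 0 → Poles: -0.4, -1.8, -4.2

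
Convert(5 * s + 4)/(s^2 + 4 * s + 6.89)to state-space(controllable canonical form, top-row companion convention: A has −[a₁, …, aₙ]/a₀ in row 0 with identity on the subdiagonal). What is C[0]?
Reachable canonical form: C = numerator coefficients (right-aligned, zero-padded to length n).
num = 5*s + 4, C = [[5, 4]].
C[0] = 5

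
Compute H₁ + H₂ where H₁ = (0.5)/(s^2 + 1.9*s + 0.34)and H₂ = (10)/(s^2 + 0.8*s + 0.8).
Parallel: H = H₁ + H₂ = (n₁·d₂ + n₂·d₁)/(d₁·d₂).
n₁·d₂ = 0.5*s^2 + 0.4*s + 0.4. n₂·d₁ = 10*s^2 + 19*s + 3.4. Sum = 10.5*s^2 + 19.4*s + 3.8. d₁·d₂ = s^4 + 2.7*s^3 + 2.66*s^2 + 1.792*s + 0.272.
H(s) = (10.5*s^2 + 19.4*s + 3.8)/(s^4 + 2.7*s^3 + 2.66*s^2 + 1.792*s + 0.272)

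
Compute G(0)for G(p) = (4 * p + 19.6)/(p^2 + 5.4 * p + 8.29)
DC gain = G(0) = num(0)/den(0) = 19.6/8.29 = 2.364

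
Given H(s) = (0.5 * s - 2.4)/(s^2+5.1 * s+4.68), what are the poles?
Set denominator = 0: s^2 + 5.1*s + 4.68 = (s + 1.2)(s + 3.9) = 0 → Poles: -1.2, -3.9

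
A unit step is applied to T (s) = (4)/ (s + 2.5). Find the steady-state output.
FVT: lim_{t→∞} y(t) = lim_{s→0} s*Y(s) where Y(s) = T(s)/s.
= lim_{s→0} T(s) = T(0) = num(0)/den(0) = 4/2.5 = 1.6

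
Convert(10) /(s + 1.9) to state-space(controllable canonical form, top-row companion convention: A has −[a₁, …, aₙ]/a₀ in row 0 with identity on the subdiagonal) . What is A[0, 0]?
Reachable canonical form for den = s + 1.9: top row of A = -[a₁,a₂,...,aₙ]/a₀, ones on the subdiagonal, zeros elsewhere.
A = [[-1.9]].
A[0,0] = -1.9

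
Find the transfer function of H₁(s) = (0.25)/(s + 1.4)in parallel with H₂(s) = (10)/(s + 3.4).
Parallel: H = H₁ + H₂ = (n₁·d₂ + n₂·d₁)/(d₁·d₂).
n₁·d₂ = 0.25*s + 0.85. n₂·d₁ = 10*s + 14. Sum = 10.25*s + 14.85. d₁·d₂ = s^2 + 4.8*s + 4.76.
H(s) = (10.25*s + 14.85)/(s^2 + 4.8*s + 4.76)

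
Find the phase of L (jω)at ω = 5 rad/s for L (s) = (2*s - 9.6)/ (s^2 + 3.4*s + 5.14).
Substitute s = j*5: L(j5) = 0.527723 - 0.0517983j.
∠L(j5) = atan2(Im, Re) = atan2(-0.0517983, 0.527723) = -5.61°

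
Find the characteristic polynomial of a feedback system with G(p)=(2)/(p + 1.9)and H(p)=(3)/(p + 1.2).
Characteristic poly = G_den * H_den + G_num * H_num = (p^2 + 3.1*p + 2.28) + (6) = p^2 + 3.1*p + 8.28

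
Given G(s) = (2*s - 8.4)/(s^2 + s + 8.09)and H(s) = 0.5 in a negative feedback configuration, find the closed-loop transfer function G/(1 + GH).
Closed-loop T = G/(1+GH).
Numerator: G_num * H_den = 2*s - 8.4.
Denominator: G_den * H_den + G_num * H_num = (s^2 + s + 8.09) + (s - 4.2) = s^2 + 2*s + 3.89.
T(s) = (2*s - 8.4)/(s^2 + 2*s + 3.89)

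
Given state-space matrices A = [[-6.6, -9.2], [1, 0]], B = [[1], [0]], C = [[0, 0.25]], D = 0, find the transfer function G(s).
G(s) = C(sI - A)⁻¹B + D.
Characteristic polynomial det(sI - A) = s^2 + 6.6*s + 9.2.
Numerator from C·adj(sI-A)·B + D·det(sI-A) = 0.25.
G(s) = (0.25)/(s^2 + 6.6*s + 9.2)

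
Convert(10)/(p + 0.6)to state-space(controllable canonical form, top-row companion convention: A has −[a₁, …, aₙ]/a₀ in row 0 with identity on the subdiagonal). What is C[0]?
Reachable canonical form: C = numerator coefficients (right-aligned, zero-padded to length n).
num = 10, C = [[10]].
C[0] = 10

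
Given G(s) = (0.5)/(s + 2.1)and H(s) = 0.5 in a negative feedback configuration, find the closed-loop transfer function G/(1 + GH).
Closed-loop T = G/(1+GH).
Numerator: G_num * H_den = 0.5.
Denominator: G_den * H_den + G_num * H_num = (s + 2.1) + (0.25) = s + 2.35.
T(s) = (0.5)/(s + 2.35)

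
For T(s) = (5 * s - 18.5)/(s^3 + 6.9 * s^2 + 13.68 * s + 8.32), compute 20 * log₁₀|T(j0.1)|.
Substitute s = j*0.1: T(j0.1) = -2.17248 + 0.420529j.
|T(j0.1)| = sqrt(Re² + Im²) = 2.213.
20*log₁₀(2.213) = 6.90 dB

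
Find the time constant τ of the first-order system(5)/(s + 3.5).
First-order system: τ = -1/pole. Pole = -3.5. τ = -1/(-3.5) = 0.2857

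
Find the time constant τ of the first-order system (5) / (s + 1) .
First-order system: τ = -1/pole. Pole = -1. τ = -1/(-1) = 1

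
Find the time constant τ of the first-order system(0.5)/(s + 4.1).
First-order system: τ = -1/pole. Pole = -4.1. τ = -1/(-4.1) = 0.2439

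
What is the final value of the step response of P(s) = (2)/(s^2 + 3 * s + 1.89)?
FVT: lim_{t→∞} y(t) = lim_{s→0} s*Y(s) where Y(s) = P(s)/s.
= lim_{s→0} P(s) = P(0) = num(0)/den(0) = 2/1.89 = 1.058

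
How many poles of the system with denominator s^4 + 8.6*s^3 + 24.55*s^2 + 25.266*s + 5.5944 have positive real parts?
s^4 + 8.6*s^3 + 24.55*s^2 + 25.266*s + 5.5944 = (s + 1.8)(s + 2.8)(s + 0.3)(s + 3.7). Poles: -0.3, -1.8, -2.8, -3.7. RHP poles (Re>0): 0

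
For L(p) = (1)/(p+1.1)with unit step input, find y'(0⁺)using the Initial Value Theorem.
IVT: y'(0⁺) = lim_{p→∞} p²·Y(p) = lim_{p→∞} p·L(p).
deg(num) = 0, deg(den) = 1, relative degree = 1, so p·L(p) → (leading num)/(leading den) = 1/1 = 1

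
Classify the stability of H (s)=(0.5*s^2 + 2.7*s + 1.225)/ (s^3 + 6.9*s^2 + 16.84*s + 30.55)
Denominator: s^3 + 6.9*s^2 + 16.84*s + 30.55 = (s + 4.7)(s^2 + 2.2*s + 6.5). Poles: -1.1 + 2.3j, -1.1 - 2.3j, -4.7. Stable (all poles in LHP)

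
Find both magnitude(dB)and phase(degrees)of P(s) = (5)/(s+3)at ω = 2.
Substitute s = j*2: P(j2) = 1.15385 - 0.769231j.
|P| = 20*log₁₀(sqrt(Re²+Im²)) = 2.84 dB.
∠P = atan2(Im, Re) = -33.69°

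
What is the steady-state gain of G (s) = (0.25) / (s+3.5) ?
DC gain = G(0) = num(0)/den(0) = 0.25/3.5 = 0.07143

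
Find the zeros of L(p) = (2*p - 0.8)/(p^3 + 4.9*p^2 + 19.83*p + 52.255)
Set numerator = 0: 2*p - 0.8 = 0 → Zeros: 0.4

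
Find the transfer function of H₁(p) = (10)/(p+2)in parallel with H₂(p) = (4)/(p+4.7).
Parallel: H = H₁ + H₂ = (n₁·d₂ + n₂·d₁)/(d₁·d₂).
n₁·d₂ = 10*p + 47. n₂·d₁ = 4*p + 8. Sum = 14*p + 55. d₁·d₂ = p^2 + 6.7*p + 9.4.
H(p) = (14*p + 55)/(p^2 + 6.7*p + 9.4)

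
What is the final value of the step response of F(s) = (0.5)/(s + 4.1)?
FVT: lim_{t→∞} y(t) = lim_{s→0} s*Y(s) where Y(s) = F(s)/s.
= lim_{s→0} F(s) = F(0) = num(0)/den(0) = 0.5/4.1 = 0.122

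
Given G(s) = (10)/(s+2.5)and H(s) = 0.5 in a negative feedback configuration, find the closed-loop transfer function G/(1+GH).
Closed-loop T = G/(1+GH).
Numerator: G_num * H_den = 10.
Denominator: G_den * H_den + G_num * H_num = (s + 2.5) + (5) = s + 7.5.
T(s) = (10)/(s + 7.5)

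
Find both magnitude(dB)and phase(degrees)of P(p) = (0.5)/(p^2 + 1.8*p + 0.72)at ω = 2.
Substitute p = j*2: P(j2) = -0.0691446 - 0.0758904j.
|P| = 20*log₁₀(sqrt(Re²+Im²)) = -19.77 dB.
∠P = atan2(Im, Re) = -132.34°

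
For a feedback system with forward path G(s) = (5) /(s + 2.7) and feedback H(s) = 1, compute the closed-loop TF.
Closed-loop T = G/(1+GH).
Numerator: G_num * H_den = 5.
Denominator: G_den * H_den + G_num * H_num = (s + 2.7) + (5) = s + 7.7.
T(s) = (5)/(s + 7.7)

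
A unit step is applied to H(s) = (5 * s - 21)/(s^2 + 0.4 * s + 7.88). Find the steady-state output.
FVT: lim_{t→∞} y(t) = lim_{s→0} s*Y(s) where Y(s) = H(s)/s.
= lim_{s→0} H(s) = H(0) = num(0)/den(0) = -21/7.88 = -2.665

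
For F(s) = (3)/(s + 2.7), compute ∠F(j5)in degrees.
Substitute s = j*5: F(j5) = 0.250852 - 0.46454j.
∠F(j5) = atan2(Im, Re) = atan2(-0.46454, 0.250852) = -61.63°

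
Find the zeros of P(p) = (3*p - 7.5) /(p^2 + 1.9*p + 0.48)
Set numerator = 0: 3*p - 7.5 = 0 → Zeros: 2.5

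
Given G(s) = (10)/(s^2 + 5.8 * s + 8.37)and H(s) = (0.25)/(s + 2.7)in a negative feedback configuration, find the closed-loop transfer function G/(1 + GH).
Closed-loop T = G/(1+GH).
Numerator: G_num * H_den = 10*s + 27.
Denominator: G_den * H_den + G_num * H_num = (s^3 + 8.5*s^2 + 24.03*s + 22.599) + (2.5) = s^3 + 8.5*s^2 + 24.03*s + 25.099.
T(s) = (10*s + 27)/(s^3 + 8.5*s^2 + 24.03*s + 25.099)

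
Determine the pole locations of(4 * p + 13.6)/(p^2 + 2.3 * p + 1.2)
Set denominator = 0: p^2 + 2.3*p + 1.2 = (p + 1.5)(p + 0.8) = 0 → Poles: -0.8, -1.5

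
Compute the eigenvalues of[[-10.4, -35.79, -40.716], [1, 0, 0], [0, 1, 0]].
Eigenvalues solve det(λI - A) = 0.
Characteristic polynomial: λ^3 + 10.4*λ^2 + 35.79*λ + 40.716 = 0.
Factor: (λ + 2.9)(λ + 3.6)(λ + 3.9) = 0.
Roots: -2.9, -3.6, -3.9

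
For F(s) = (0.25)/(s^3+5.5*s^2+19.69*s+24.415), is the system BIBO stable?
Denominator: s^3 + 5.5*s^2 + 19.69*s + 24.415 = (s + 1.9)(s^2 + 3.6*s + 12.85). Poles: -1.8 + 3.1j, -1.8 - 3.1j, -1.9. All Re(p)<0: Yes (stable)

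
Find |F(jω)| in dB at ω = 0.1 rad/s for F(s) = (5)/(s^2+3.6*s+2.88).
Substitute s = j*0.1: F(j0.1) = 1.71517 - 0.215144j.
|F(j0.1)| = sqrt(Re² + Im²) = 1.729.
20*log₁₀(1.729) = 4.75 dB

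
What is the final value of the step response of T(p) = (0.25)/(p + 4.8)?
FVT: lim_{t→∞} y(t) = lim_{p→0} p*Y(p) where Y(p) = T(p)/p.
= lim_{p→0} T(p) = T(0) = num(0)/den(0) = 0.25/4.8 = 0.05208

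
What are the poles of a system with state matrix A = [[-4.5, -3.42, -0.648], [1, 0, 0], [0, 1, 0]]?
Eigenvalues solve det(λI - A) = 0.
Characteristic polynomial: λ^3 + 4.5*λ^2 + 3.42*λ + 0.648 = 0.
Factor: (λ + 0.3)(λ + 3.6)(λ + 0.6) = 0.
Roots: -0.3, -0.6, -3.6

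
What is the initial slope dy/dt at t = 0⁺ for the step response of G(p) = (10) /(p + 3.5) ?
IVT: y'(0⁺) = lim_{p→∞} p²·Y(p) = lim_{p→∞} p·G(p).
deg(num) = 0, deg(den) = 1, relative degree = 1, so p·G(p) → (leading num)/(leading den) = 10/1 = 10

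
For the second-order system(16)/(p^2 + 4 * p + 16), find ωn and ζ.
Standard form: ωn²/(p²+2ζωn·p+ωn²).
const=16=ωn² → ωn=4, p coeff=4=2ζωn → ζ=0.5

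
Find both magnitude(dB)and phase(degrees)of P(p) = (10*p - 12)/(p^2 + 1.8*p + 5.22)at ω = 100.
Substitute p = j*100: P(j100) = 0.00300153 - 0.0999982j.
|P| = 20*log₁₀(sqrt(Re²+Im²)) = -20.00 dB.
∠P = atan2(Im, Re) = -88.28°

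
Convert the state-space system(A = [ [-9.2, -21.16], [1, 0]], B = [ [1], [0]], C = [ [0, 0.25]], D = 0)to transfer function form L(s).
L(s) = C(sI - A)⁻¹B + D.
Characteristic polynomial det(sI - A) = s^2 + 9.2*s + 21.16.
Numerator from C·adj(sI-A)·B + D·det(sI-A) = 0.25.
L(s) = (0.25)/(s^2 + 9.2*s + 21.16)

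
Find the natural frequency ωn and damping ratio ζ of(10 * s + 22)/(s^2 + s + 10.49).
Underdamped: complex pole -0.5 + 3.2j. ωn = |pole| = 3.239, ζ = -Re(pole)/ωn = 0.1544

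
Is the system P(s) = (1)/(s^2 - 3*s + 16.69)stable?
Denominator: s^2 - 3*s + 16.69. Poles: 1.5 + 3.8j, 1.5 - 3.8j. All Re(p)<0: No (unstable)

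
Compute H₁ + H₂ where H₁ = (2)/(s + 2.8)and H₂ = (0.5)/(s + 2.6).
Parallel: H = H₁ + H₂ = (n₁·d₂ + n₂·d₁)/(d₁·d₂).
n₁·d₂ = 2*s + 5.2. n₂·d₁ = 0.5*s + 1.4. Sum = 2.5*s + 6.6. d₁·d₂ = s^2 + 5.4*s + 7.28.
H(s) = (2.5*s + 6.6)/(s^2 + 5.4*s + 7.28)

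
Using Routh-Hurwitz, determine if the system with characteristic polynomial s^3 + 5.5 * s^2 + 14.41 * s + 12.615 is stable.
Routh array:
s^3: [1, 14.41]; s^2: [5.5, 12.615]; s^1: [12.1164]; s^0: [12.615]
First column: [1, 5.5, 12.1164, 12.615]. Sign changes = 0.
Yes, stable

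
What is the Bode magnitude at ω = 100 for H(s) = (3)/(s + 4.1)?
Substitute s = j*100: H(j100) = 0.00122794 - 0.0299497j.
|H(j100)| = sqrt(Re² + Im²) = 0.02997.
20*log₁₀(0.02997) = -30.46 dB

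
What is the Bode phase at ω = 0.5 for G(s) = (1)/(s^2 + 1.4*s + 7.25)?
Substitute s = j*0.5: G(j0.5) = 0.141443 - 0.0141443j.
∠G(j0.5) = atan2(Im, Re) = atan2(-0.0141443, 0.141443) = -5.71°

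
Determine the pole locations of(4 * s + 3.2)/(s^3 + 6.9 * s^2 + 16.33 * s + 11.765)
Set denominator = 0: s^3 + 6.9*s^2 + 16.33*s + 11.765 = (s + 1.3)(s^2 + 5.6*s + 9.05) = 0 → Poles: -1.3, -2.8 + 1.1j, -2.8 - 1.1j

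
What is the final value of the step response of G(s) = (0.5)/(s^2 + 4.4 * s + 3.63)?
FVT: lim_{t→∞} y(t) = lim_{s→0} s*Y(s) where Y(s) = G(s)/s.
= lim_{s→0} G(s) = G(0) = num(0)/den(0) = 0.5/3.63 = 0.1377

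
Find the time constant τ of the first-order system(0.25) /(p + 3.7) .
First-order system: τ = -1/pole. Pole = -3.7. τ = -1/(-3.7) = 0.2703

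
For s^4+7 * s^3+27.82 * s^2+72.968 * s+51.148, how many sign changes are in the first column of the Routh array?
Routh array:
s^4: [1, 27.82, 51.148]; s^3: [7, 72.968]; s^2: [17.396, 51.148]; s^1: [52.3865]; s^0: [51.148]
First column: [1, 7, 17.396, 52.3865, 51.148]. Sign changes = 0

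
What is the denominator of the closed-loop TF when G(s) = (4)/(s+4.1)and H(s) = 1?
Characteristic poly = G_den * H_den + G_num * H_num = (s + 4.1) + (4) = s + 8.1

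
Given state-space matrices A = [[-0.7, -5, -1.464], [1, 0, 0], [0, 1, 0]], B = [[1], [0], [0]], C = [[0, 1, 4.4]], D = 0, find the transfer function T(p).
T(p) = C(pI - A)⁻¹B + D.
Characteristic polynomial det(pI - A) = p^3 + 0.7*p^2 + 5*p + 1.464.
Numerator from C·adj(pI-A)·B + D·det(pI-A) = p + 4.4.
T(p) = (p + 4.4)/(p^3 + 0.7*p^2 + 5*p + 1.464)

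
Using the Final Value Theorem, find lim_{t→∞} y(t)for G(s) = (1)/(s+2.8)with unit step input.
FVT: lim_{t→∞} y(t) = lim_{s→0} s*Y(s) where Y(s) = G(s)/s.
= lim_{s→0} G(s) = G(0) = num(0)/den(0) = 1/2.8 = 0.3571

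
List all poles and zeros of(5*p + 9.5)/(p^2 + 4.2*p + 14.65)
Set denominator = 0: p^2 + 4.2*p + 14.65 = 0 → Poles: -2.1 + 3.2j, -2.1 - 3.2j
Set numerator = 0: 5*p + 9.5 = 0 → Zeros: -1.9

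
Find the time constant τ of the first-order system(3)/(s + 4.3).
First-order system: τ = -1/pole. Pole = -4.3. τ = -1/(-4.3) = 0.2326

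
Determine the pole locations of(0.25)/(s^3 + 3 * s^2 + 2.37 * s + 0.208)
Set denominator = 0: s^3 + 3*s^2 + 2.37*s + 0.208 = (s + 0.1)(s + 1.6)(s + 1.3) = 0 → Poles: -0.1, -1.3, -1.6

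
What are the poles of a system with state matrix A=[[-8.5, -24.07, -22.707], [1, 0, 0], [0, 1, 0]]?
Eigenvalues solve det(λI - A) = 0.
Characteristic polynomial: λ^3 + 8.5*λ^2 + 24.07*λ + 22.707 = 0.
Factor: (λ + 2.9)(λ + 2.7)(λ + 2.9) = 0.
Roots: -2.7, -2.9, -2.9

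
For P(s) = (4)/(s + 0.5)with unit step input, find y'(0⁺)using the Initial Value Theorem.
IVT: y'(0⁺) = lim_{s→∞} s²·Y(s) = lim_{s→∞} s·P(s).
deg(num) = 0, deg(den) = 1, relative degree = 1, so s·P(s) → (leading num)/(leading den) = 4/1 = 4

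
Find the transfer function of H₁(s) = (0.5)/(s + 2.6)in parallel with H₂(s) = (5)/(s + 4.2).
Parallel: H = H₁ + H₂ = (n₁·d₂ + n₂·d₁)/(d₁·d₂).
n₁·d₂ = 0.5*s + 2.1. n₂·d₁ = 5*s + 13. Sum = 5.5*s + 15.1. d₁·d₂ = s^2 + 6.8*s + 10.92.
H(s) = (5.5*s + 15.1)/(s^2 + 6.8*s + 10.92)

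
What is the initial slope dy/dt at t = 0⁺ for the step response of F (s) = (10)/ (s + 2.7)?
IVT: y'(0⁺) = lim_{s→∞} s²·Y(s) = lim_{s→∞} s·F(s).
deg(num) = 0, deg(den) = 1, relative degree = 1, so s·F(s) → (leading num)/(leading den) = 10/1 = 10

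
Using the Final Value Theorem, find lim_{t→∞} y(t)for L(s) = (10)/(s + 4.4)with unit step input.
FVT: lim_{t→∞} y(t) = lim_{s→0} s*Y(s) where Y(s) = L(s)/s.
= lim_{s→0} L(s) = L(0) = num(0)/den(0) = 10/4.4 = 2.273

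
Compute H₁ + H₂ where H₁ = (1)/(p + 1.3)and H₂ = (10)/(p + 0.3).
Parallel: H = H₁ + H₂ = (n₁·d₂ + n₂·d₁)/(d₁·d₂).
n₁·d₂ = p + 0.3. n₂·d₁ = 10*p + 13. Sum = 11*p + 13.3. d₁·d₂ = p^2 + 1.6*p + 0.39.
H(p) = (11*p + 13.3)/(p^2 + 1.6*p + 0.39)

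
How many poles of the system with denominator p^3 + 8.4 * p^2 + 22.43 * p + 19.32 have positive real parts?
p^3 + 8.4*p^2 + 22.43*p + 19.32 = (p + 4)(p + 2.1)(p + 2.3). Poles: -2.1, -2.3, -4. RHP poles (Re>0): 0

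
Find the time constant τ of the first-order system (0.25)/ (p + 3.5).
First-order system: τ = -1/pole. Pole = -3.5. τ = -1/(-3.5) = 0.2857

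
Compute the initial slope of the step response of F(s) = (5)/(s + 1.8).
IVT: y'(0⁺) = lim_{s→∞} s²·Y(s) = lim_{s→∞} s·F(s).
deg(num) = 0, deg(den) = 1, relative degree = 1, so s·F(s) → (leading num)/(leading den) = 5/1 = 5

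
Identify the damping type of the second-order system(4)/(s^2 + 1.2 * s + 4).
Standard form: ωn²/(s²+2ζωn·s+ωn²) gives ωn=2, ζ=0.3.
Underdamped (ζ = 0.3 < 1)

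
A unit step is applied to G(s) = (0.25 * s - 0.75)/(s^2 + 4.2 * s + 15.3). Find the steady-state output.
FVT: lim_{t→∞} y(t) = lim_{s→0} s*Y(s) where Y(s) = G(s)/s.
= lim_{s→0} G(s) = G(0) = num(0)/den(0) = -0.75/15.3 = -0.04902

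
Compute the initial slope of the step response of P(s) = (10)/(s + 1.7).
IVT: y'(0⁺) = lim_{s→∞} s²·Y(s) = lim_{s→∞} s·P(s).
deg(num) = 0, deg(den) = 1, relative degree = 1, so s·P(s) → (leading num)/(leading den) = 10/1 = 10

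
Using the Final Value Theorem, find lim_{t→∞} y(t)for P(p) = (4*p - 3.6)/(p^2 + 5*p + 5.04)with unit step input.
FVT: lim_{t→∞} y(t) = lim_{p→0} p*Y(p) where Y(p) = P(p)/p.
= lim_{p→0} P(p) = P(0) = num(0)/den(0) = -3.6/5.04 = -0.7143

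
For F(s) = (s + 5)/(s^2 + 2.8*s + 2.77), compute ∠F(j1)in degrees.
Substitute s = j*1: F(j1) = 1.06171 - 1.11456j.
∠F(j1) = atan2(Im, Re) = atan2(-1.11456, 1.06171) = -46.39°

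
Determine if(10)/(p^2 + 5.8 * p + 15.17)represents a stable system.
Denominator: p^2 + 5.8*p + 15.17. Poles: -2.9 + 2.6j, -2.9 - 2.6j. All Re(p)<0: Yes (stable)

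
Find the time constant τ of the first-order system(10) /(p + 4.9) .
First-order system: τ = -1/pole. Pole = -4.9. τ = -1/(-4.9) = 0.2041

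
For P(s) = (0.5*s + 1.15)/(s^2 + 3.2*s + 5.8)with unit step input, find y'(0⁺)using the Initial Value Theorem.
IVT: y'(0⁺) = lim_{s→∞} s²·Y(s) = lim_{s→∞} s·P(s).
deg(num) = 1, deg(den) = 2, relative degree = 1, so s·P(s) → (leading num)/(leading den) = 0.5/1 = 0.5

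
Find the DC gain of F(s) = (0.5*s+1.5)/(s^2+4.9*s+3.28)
DC gain = F(0) = num(0)/den(0) = 1.5/3.28 = 0.4573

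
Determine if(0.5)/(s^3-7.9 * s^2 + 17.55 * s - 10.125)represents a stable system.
Denominator: s^3 - 7.9*s^2 + 17.55*s - 10.125 = (s - 0.9)(s - 2.5)(s - 4.5). Poles: 0.9, 2.5, 4.5. All Re(p)<0: No (unstable)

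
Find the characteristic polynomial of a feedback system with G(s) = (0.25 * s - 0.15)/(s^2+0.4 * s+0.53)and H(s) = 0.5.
Characteristic poly = G_den * H_den + G_num * H_num = (s^2 + 0.4*s + 0.53) + (0.125*s - 0.075) = s^2 + 0.525*s + 0.455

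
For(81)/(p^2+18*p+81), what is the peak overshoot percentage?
Standard form: ωn²/(p²+2ζωn·p+ωn²) → ωn = 9, ζ = 1.
ζ ≥ 1, so the response is non-oscillatory: peak overshoot = 0%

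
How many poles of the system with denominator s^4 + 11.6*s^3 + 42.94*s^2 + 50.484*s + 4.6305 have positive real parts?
s^4 + 11.6*s^3 + 42.94*s^2 + 50.484*s + 4.6305 = (s + 4.5)(s + 2.1)(s + 4.9)(s + 0.1). Poles: -0.1, -2.1, -4.5, -4.9. RHP poles (Re>0): 0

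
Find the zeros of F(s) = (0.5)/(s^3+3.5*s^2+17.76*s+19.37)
Numerator is a nonzero constant (0.5) → Zeros: none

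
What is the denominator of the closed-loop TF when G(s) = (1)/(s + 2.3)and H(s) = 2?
Characteristic poly = G_den * H_den + G_num * H_num = (s + 2.3) + (2) = s + 4.3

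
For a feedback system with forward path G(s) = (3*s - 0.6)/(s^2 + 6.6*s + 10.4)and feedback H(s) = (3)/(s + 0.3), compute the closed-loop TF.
Closed-loop T = G/(1+GH).
Numerator: G_num * H_den = 3*s^2 + 0.3*s - 0.18.
Denominator: G_den * H_den + G_num * H_num = (s^3 + 6.9*s^2 + 12.38*s + 3.12) + (9*s - 1.8) = s^3 + 6.9*s^2 + 21.38*s + 1.32.
T(s) = (3*s^2 + 0.3*s - 0.18)/(s^3 + 6.9*s^2 + 21.38*s + 1.32)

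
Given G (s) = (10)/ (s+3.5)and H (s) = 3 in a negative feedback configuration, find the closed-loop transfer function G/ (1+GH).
Closed-loop T = G/(1+GH).
Numerator: G_num * H_den = 10.
Denominator: G_den * H_den + G_num * H_num = (s + 3.5) + (30) = s + 33.5.
T(s) = (10)/(s + 33.5)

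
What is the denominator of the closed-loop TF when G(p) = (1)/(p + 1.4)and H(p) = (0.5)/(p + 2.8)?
Characteristic poly = G_den * H_den + G_num * H_num = (p^2 + 4.2*p + 3.92) + (0.5) = p^2 + 4.2*p + 4.42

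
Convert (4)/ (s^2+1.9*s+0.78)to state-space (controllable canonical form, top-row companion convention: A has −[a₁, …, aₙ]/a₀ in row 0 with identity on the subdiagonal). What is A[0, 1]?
Reachable canonical form for den = s^2 + 1.9*s + 0.78: top row of A = -[a₁,a₂,...,aₙ]/a₀, ones on the subdiagonal, zeros elsewhere.
A = [[-1.9, -0.78], [1, 0]].
A[0,1] = -0.78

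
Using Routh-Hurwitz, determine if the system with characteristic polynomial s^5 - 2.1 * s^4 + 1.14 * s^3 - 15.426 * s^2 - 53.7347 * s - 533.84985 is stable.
Routh array:
s^5: [1, 1.14, -53.7347]; s^4: [-2.1, -15.426, -533.84985]; s^3: [-6.20571, -307.949]; s^2: [88.7832, -533.84985]; s^1: [-345.264]; s^0: [-533.84985]
First column: [1, -2.1, -6.20571, 88.7832, -345.264, -533.84985]. Sign changes = 3.
No, unstable (3 RHP root(s))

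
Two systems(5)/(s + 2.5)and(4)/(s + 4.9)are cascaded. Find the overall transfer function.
Series: H = H₁ · H₂ = (n₁·n₂)/(d₁·d₂).
Num: n₁·n₂ = 20. Den: d₁·d₂ = s^2 + 7.4*s + 12.25.
H(s) = (20)/(s^2 + 7.4*s + 12.25)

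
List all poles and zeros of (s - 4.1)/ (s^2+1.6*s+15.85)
Set denominator = 0: s^2 + 1.6*s + 15.85 = 0 → Poles: -0.8 + 3.9j, -0.8 - 3.9j
Set numerator = 0: s - 4.1 = 0 → Zeros: 4.1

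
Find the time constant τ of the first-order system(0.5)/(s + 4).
First-order system: τ = -1/pole. Pole = -4. τ = -1/(-4) = 0.25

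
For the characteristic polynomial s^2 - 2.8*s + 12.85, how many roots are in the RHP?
Poles: 1.4 + 3.3j, 1.4 - 3.3j. RHP poles (Re>0): 2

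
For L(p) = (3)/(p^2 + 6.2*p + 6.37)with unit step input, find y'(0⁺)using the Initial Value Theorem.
IVT: y'(0⁺) = lim_{p→∞} p²·Y(p) = lim_{p→∞} p·L(p).
deg(num) = 0, deg(den) = 2, relative degree = 2 ≥ 2, so p·L(p) → 0. Initial slope = 0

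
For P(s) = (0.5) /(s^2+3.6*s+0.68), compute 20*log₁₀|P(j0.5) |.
Substitute s = j*0.5: P(j0.5) = 0.0627756 - 0.262781j.
|P(j0.5)| = sqrt(Re² + Im²) = 0.2702.
20*log₁₀(0.2702) = -11.37 dB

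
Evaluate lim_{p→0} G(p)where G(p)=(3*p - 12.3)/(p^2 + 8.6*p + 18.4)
DC gain = G(0) = num(0)/den(0) = -12.3/18.4 = -0.6685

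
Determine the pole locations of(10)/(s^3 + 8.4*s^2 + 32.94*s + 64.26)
Set denominator = 0: s^3 + 8.4*s^2 + 32.94*s + 64.26 = (s + 4.2)(s^2 + 4.2*s + 15.3) = 0 → Poles: -2.1 + 3.3j, -2.1 - 3.3j, -4.2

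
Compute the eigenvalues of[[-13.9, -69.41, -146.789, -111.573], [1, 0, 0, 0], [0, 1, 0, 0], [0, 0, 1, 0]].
Eigenvalues solve det(λI - A) = 0.
Characteristic polynomial: λ^4 + 13.9*λ^3 + 69.41*λ^2 + 146.789*λ + 111.573 = 0.
Factor: (λ + 4.5)(λ + 2.2)(λ + 2.3)(λ + 4.9) = 0.
Roots: -2.2, -2.3, -4.5, -4.9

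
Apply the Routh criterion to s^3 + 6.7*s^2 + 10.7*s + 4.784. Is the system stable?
Routh array:
s^3: [1, 10.7]; s^2: [6.7, 4.784]; s^1: [9.98597]; s^0: [4.784]
First column: [1, 6.7, 9.98597, 4.784]. Sign changes = 0.
Yes, stable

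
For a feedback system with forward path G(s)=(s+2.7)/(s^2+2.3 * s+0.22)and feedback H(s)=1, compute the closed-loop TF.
Closed-loop T = G/(1+GH).
Numerator: G_num * H_den = s + 2.7.
Denominator: G_den * H_den + G_num * H_num = (s^2 + 2.3*s + 0.22) + (s + 2.7) = s^2 + 3.3*s + 2.92.
T(s) = (s + 2.7)/(s^2 + 3.3*s + 2.92)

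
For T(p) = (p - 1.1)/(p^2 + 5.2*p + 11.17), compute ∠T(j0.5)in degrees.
Substitute p = j*0.5: T(j0.5) = -0.0850116 + 0.0660284j.
∠T(j0.5) = atan2(Im, Re) = atan2(0.0660284, -0.0850116) = 142.16°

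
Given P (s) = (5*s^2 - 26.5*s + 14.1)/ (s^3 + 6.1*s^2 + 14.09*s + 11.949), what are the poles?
Set denominator = 0: s^3 + 6.1*s^2 + 14.09*s + 11.949 = (s + 2.1)(s^2 + 4*s + 5.69) = 0 → Poles: -2 + 1.3j, -2 - 1.3j, -2.1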